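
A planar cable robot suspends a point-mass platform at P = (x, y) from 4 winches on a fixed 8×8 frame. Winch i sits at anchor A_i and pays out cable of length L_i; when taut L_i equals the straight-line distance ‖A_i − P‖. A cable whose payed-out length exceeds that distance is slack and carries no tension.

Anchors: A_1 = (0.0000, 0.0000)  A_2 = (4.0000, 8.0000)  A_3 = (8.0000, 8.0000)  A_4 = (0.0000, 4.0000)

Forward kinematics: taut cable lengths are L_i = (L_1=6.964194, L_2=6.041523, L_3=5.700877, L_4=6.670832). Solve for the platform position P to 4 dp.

expand ‖A_i−P‖²=L_i² and subtract eq 1 (q_i ≔ ‖A_i‖²−L_i²)
q_1 = 0.0000+0.0000−48.5000 = -48.5000
eq1−eq2 → [-8.0000  -16.0000]·P = -92.0000
eq1−eq3 → [-16.0000  -16.0000]·P = -144.0000
eq1−eq4 → [0.0000  -8.0000]·P = -20.0000
2×2 solve → P = (6.5000, 2.5000)
check cable 4: ‖A_4−P‖² = 44.5000 ≈ L_4² = 44.5000 ✓

(6.5000, 2.5000)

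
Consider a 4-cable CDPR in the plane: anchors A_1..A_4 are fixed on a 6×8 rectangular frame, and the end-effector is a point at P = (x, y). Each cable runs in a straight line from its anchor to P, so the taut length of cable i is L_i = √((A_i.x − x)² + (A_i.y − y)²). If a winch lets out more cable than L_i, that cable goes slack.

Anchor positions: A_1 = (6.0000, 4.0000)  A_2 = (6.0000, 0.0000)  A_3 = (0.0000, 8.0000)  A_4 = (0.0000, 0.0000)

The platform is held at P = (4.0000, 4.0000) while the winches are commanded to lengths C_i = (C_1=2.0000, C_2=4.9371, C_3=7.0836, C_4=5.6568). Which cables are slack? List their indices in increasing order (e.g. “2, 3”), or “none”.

cable 1: L_1 = ‖A_1−P‖ = 2.0000;  C_1 = 2.0000 → taut
cable 2: L_2 = ‖A_2−P‖ = 4.4721;  C_2 = 4.9371 → slack
cable 3: L_3 = ‖A_3−P‖ = 5.6569;  C_3 = 7.0836 → slack
cable 4: L_4 = ‖A_4−P‖ = 5.6569;  C_4 = 5.6568 → taut

2, 3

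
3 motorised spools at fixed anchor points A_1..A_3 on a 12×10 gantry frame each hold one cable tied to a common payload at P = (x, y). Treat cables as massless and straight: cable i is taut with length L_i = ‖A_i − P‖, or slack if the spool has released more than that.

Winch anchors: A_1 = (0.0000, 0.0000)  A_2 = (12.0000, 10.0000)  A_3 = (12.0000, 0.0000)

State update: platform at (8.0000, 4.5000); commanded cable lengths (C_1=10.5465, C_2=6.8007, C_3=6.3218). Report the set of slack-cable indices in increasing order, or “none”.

i=1: geometric 9.1788 vs commanded 10.5465 ⇒ slack
i=2: geometric 6.8007 vs commanded 6.8007 ⇒ taut
i=3: geometric 6.0208 vs commanded 6.3218 ⇒ slack

1, 3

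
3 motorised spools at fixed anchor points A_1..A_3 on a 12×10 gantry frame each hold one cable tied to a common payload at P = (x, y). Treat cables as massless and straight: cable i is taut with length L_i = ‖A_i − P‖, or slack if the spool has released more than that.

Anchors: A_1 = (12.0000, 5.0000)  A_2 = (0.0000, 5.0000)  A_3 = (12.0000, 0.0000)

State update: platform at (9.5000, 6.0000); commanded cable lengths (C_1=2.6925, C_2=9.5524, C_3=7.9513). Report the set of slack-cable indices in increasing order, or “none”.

cable 1: √((2.5000)²+(-1.0000)²)=2.6926, C_1=2.6925: taut
cable 2: √((-9.5000)²+(-1.0000)²)=9.5525, C_2=9.5524: taut
cable 3: √((2.5000)²+(-6.0000)²)=6.5000, C_3=7.9513: slack

3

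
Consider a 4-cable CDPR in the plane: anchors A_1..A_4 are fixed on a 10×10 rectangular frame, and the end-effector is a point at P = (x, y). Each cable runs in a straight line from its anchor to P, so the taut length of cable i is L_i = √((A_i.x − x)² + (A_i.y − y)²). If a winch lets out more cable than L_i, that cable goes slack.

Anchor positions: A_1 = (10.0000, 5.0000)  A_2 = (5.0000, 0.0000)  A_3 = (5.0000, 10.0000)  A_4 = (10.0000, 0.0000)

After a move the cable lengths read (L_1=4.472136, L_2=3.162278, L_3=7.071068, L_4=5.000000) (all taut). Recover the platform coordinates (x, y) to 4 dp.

each cable: (A_i−P)·(A_i−P) = L_i²; let c_i = ‖A_i‖²−L_i²
c_1 = 100.0000+25.0000−20.0000 = 105.0000
row 1: 10.0000x + 10.0000y = 90.0000  (c_2=15.0000)
row 2: 10.0000x − 10.0000y = 30.0000  (c_3=75.0000)
row 3: 0.0000x + 10.0000y = 30.0000  (c_4=75.0000)
Cramer on rows 1–2 → x = 6.0000, y = 3.0000
check cable 4: ‖A_4−P‖² = 25.0000 ≈ L_4² = 25.0000 ✓

(6.0000, 3.0000)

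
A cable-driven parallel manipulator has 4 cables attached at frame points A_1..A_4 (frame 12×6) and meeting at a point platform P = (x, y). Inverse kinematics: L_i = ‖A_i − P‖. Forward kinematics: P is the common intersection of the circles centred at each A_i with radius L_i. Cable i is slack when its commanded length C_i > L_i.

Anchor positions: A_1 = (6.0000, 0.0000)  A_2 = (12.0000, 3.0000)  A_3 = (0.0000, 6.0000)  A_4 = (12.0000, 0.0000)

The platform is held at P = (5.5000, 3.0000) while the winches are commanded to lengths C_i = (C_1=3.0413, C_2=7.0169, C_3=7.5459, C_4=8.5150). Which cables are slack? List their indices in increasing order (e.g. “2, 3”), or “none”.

i=1: geometric 3.0414 vs commanded 3.0413 ⇒ taut
i=2: geometric 6.5000 vs commanded 7.0169 ⇒ slack
i=3: geometric 6.2650 vs commanded 7.5459 ⇒ slack
i=4: geometric 7.1589 vs commanded 8.5150 ⇒ slack

2, 3, 4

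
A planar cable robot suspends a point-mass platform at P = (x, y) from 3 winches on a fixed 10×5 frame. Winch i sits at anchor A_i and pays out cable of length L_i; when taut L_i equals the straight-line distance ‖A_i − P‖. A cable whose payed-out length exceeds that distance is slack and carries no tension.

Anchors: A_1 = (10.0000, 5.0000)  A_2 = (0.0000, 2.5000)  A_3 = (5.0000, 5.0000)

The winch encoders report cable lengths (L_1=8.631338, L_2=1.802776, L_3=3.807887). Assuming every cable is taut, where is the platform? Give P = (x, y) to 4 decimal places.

each cable: (A_i−P)·(A_i−P) = L_i²; let k_i = ‖A_i‖²−L_i²
k_1 = 100.0000+25.0000−74.5000 = 50.5000
row 1: 20.0000x + 5.0000y = 47.5000  (k_2=3.0000)
row 2: 10.0000x + 0.0000y = 15.0000  (k_3=35.5000)
Cramer on rows 1–2 → x = 1.5000, y = 3.5000

(1.5000, 3.5000)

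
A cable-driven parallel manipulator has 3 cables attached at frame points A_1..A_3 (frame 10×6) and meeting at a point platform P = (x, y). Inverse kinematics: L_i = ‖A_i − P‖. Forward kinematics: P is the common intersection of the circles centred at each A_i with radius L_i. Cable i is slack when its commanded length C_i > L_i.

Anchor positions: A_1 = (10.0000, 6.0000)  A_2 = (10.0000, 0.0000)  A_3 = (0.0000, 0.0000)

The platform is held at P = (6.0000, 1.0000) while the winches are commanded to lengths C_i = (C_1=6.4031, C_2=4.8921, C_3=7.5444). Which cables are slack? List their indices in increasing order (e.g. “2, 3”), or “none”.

2, 3

cable 1: √((4.0000)²+(5.0000)²)=6.4031, C_1=6.4031: taut
cable 2: √((4.0000)²+(-1.0000)²)=4.1231, C_2=4.8921: slack
cable 3: √((-6.0000)²+(-1.0000)²)=6.0828, C_3=7.5444: slack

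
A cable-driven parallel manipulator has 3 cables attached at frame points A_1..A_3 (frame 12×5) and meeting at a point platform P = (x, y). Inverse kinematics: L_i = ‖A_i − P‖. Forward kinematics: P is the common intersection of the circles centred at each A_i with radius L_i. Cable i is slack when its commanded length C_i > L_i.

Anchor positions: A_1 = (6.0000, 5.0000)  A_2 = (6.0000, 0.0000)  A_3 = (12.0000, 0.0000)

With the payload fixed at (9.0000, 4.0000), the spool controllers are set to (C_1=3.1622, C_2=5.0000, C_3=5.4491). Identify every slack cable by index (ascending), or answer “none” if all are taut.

3

i=1: geometric 3.1623 vs commanded 3.1622 ⇒ taut
i=2: geometric 5.0000 vs commanded 5.0000 ⇒ taut
i=3: geometric 5.0000 vs commanded 5.4491 ⇒ slack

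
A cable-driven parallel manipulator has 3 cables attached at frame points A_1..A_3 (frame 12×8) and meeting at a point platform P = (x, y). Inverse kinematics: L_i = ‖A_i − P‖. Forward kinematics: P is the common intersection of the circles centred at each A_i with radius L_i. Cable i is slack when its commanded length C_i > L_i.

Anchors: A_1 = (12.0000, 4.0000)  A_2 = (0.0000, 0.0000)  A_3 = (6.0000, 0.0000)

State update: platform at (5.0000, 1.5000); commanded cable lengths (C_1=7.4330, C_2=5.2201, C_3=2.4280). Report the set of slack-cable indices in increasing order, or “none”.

3

cable 1: √((7.0000)²+(2.5000)²)=7.4330, C_1=7.4330: taut
cable 2: √((-5.0000)²+(-1.5000)²)=5.2202, C_2=5.2201: taut
cable 3: √((1.0000)²+(-1.5000)²)=1.8028, C_3=2.4280: slack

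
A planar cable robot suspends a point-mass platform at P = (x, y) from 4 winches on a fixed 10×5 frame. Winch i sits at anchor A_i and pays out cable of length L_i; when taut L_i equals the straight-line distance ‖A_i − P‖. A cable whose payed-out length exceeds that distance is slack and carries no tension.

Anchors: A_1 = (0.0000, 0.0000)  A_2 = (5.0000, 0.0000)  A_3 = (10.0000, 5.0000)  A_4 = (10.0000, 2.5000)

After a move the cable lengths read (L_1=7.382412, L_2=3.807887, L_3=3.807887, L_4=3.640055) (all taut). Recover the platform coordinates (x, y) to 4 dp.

(6.5000, 3.5000)

expand ‖A_i−P‖²=L_i² and subtract eq 1 (c_i ≔ ‖A_i‖²−L_i²)
c_1 = 0.0000+0.0000−54.5000 = -54.5000
eq1−eq2 → [-10.0000  0.0000]·P = -65.0000
eq1−eq3 → [-20.0000  -10.0000]·P = -165.0000
eq1−eq4 → [-20.0000  -5.0000]·P = -147.5000
2×2 solve → P = (6.5000, 3.5000)
check cable 4: ‖A_4−P‖² = 13.2500 ≈ L_4² = 13.2500 ✓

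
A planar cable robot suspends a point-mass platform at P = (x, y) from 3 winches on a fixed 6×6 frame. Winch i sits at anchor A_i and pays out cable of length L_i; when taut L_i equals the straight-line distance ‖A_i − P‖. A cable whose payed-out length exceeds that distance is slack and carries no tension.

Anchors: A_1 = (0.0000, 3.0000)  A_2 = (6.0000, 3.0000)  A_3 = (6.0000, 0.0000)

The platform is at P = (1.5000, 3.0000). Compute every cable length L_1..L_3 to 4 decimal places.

(1.5000, 4.5000, 5.4083)

L_1 = √((0.0000−1.5000)² + (3.0000−3.0000)²) = 1.5000
L_2 = √((6.0000−1.5000)² + (3.0000−3.0000)²) = 4.5000
L_3 = √((6.0000−1.5000)² + (0.0000−3.0000)²) = 5.4083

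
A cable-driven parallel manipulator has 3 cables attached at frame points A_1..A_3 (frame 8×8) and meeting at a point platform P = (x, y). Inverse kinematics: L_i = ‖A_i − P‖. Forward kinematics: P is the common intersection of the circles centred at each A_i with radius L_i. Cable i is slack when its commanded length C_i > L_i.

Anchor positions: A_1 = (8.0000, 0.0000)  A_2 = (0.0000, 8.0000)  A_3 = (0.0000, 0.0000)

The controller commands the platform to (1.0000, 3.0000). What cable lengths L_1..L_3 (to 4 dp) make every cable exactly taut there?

L_1: Δ = A_1−P = (7.0000, -3.0000) → ‖Δ‖ = √58.0000 = 7.6158
L_2: Δ = A_2−P = (-1.0000, 5.0000) → ‖Δ‖ = √26.0000 = 5.0990
L_3: Δ = A_3−P = (-1.0000, -3.0000) → ‖Δ‖ = √10.0000 = 3.1623

(7.6158, 5.0990, 3.1623)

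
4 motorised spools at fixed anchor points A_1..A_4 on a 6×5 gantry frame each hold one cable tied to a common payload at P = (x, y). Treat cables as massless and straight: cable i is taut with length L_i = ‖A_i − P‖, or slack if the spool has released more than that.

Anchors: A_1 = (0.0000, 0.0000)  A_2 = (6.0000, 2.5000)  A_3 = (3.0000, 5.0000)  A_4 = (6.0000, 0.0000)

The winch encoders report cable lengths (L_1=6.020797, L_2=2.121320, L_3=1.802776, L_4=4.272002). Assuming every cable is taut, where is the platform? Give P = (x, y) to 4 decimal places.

(4.5000, 4.0000)

expand ‖A_i−P‖²=L_i² and subtract eq 1 (k_i ≔ ‖A_i‖²−L_i²)
k_1 = 0.0000+0.0000−36.2500 = -36.2500
eq1−eq2 → [-12.0000  -5.0000]·P = -74.0000
eq1−eq3 → [-6.0000  -10.0000]·P = -67.0000
eq1−eq4 → [-12.0000  0.0000]·P = -54.0000
2×2 solve → P = (4.5000, 4.0000)
check cable 4: ‖A_4−P‖² = 18.2500 ≈ L_4² = 18.2500 ✓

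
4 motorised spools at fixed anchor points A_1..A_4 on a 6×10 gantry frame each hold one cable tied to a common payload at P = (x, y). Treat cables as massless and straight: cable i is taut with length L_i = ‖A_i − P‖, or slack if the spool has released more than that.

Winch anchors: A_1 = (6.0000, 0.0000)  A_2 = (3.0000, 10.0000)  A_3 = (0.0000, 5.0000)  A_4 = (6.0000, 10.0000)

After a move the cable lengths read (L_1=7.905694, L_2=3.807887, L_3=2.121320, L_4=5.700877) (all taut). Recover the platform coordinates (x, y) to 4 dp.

circle eqns → linear via eq_j − eq_1; set c_j = A_j·A_j − L_j²
c_1 = 36.0000+0.0000−62.5000 = -26.5000
6.0000·x − 20.0000·y = c_1−c_2 = -121.0000
12.0000·x − 10.0000·y = c_1−c_3 = -47.0000
0.0000·x − 20.0000·y = c_1−c_4 = -130.0000
solve first two rows → x=1.5000, y=6.5000
check cable 4: ‖A_4−P‖² = 32.5000 ≈ L_4² = 32.5000 ✓

(1.5000, 6.5000)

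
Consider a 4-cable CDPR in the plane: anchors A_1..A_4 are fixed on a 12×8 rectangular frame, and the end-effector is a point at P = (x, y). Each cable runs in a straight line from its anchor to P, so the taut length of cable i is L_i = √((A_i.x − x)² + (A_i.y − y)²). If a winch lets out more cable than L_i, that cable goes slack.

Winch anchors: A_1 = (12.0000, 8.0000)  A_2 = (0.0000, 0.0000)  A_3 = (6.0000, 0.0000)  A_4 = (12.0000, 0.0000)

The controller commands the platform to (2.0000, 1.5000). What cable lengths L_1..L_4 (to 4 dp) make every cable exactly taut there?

L_1 = √((12.0000−2.0000)² + (8.0000−1.5000)²) = 11.9269
L_2 = √((0.0000−2.0000)² + (0.0000−1.5000)²) = 2.5000
L_3 = √((6.0000−2.0000)² + (0.0000−1.5000)²) = 4.2720
L_4 = √((12.0000−2.0000)² + (0.0000−1.5000)²) = 10.1119

(11.9269, 2.5000, 4.2720, 10.1119)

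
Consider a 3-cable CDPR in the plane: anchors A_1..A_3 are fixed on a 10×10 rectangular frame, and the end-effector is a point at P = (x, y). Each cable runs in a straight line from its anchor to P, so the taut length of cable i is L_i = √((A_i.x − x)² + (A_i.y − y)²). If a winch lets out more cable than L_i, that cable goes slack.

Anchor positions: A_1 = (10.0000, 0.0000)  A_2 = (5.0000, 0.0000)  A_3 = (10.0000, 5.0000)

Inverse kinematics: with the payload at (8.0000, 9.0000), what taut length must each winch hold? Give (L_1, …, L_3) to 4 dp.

cable 1: Δx=2.0000, Δy=-9.0000; L_1 = √(Δx²+Δy²) = 9.2195
cable 2: Δx=-3.0000, Δy=-9.0000; L_2 = √(Δx²+Δy²) = 9.4868
cable 3: Δx=2.0000, Δy=-4.0000; L_3 = √(Δx²+Δy²) = 4.4721

(9.2195, 9.4868, 4.4721)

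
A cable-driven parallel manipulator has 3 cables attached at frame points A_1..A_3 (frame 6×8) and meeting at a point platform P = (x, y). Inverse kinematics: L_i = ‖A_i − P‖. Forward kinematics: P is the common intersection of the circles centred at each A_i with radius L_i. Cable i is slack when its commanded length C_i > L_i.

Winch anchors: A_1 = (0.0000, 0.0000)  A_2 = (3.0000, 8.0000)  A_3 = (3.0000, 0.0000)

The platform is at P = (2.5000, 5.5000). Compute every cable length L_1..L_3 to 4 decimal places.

(6.0415, 2.5495, 5.5227)

cable 1: Δx=-2.5000, Δy=-5.5000; L_1 = √(Δx²+Δy²) = 6.0415
cable 2: Δx=0.5000, Δy=2.5000; L_2 = √(Δx²+Δy²) = 2.5495
cable 3: Δx=0.5000, Δy=-5.5000; L_3 = √(Δx²+Δy²) = 5.5227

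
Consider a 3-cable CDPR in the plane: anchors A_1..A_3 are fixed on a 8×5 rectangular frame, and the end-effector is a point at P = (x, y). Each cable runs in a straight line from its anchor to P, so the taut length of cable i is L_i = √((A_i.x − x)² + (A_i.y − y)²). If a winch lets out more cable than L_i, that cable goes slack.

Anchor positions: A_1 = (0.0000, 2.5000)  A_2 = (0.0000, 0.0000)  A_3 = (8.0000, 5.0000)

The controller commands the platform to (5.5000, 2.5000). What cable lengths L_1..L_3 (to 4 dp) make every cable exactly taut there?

L_1: Δ = A_1−P = (-5.5000, 0.0000) → ‖Δ‖ = √30.2500 = 5.5000
L_2: Δ = A_2−P = (-5.5000, -2.5000) → ‖Δ‖ = √36.5000 = 6.0415
L_3: Δ = A_3−P = (2.5000, 2.5000) → ‖Δ‖ = √12.5000 = 3.5355

(5.5000, 6.0415, 3.5355)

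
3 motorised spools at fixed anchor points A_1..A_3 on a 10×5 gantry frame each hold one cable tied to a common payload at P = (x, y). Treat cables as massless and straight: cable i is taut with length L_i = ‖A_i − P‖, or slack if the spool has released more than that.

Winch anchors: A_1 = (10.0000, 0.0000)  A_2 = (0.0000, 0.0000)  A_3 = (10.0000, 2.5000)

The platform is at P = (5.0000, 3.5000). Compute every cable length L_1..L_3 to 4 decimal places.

L_1 = √((10.0000−5.0000)² + (0.0000−3.5000)²) = 6.1033
L_2 = √((0.0000−5.0000)² + (0.0000−3.5000)²) = 6.1033
L_3 = √((10.0000−5.0000)² + (2.5000−3.5000)²) = 5.0990

(6.1033, 6.1033, 5.0990)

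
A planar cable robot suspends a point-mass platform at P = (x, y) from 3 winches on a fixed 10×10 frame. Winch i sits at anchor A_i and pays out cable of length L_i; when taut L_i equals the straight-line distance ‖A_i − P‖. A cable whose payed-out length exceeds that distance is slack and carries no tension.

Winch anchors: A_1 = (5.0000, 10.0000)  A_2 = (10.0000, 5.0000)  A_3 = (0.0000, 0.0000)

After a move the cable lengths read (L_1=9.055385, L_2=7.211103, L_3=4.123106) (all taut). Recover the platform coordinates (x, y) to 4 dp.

(4.0000, 1.0000)

circle eqns → linear via eq_j − eq_1; set q_j = A_j·A_j − L_j²
q_1 = 25.0000+100.0000−82.0000 = 43.0000
-10.0000·x + 10.0000·y = q_1−q_2 = -30.0000
10.0000·x + 20.0000·y = q_1−q_3 = 60.0000
solve first two rows → x=4.0000, y=1.0000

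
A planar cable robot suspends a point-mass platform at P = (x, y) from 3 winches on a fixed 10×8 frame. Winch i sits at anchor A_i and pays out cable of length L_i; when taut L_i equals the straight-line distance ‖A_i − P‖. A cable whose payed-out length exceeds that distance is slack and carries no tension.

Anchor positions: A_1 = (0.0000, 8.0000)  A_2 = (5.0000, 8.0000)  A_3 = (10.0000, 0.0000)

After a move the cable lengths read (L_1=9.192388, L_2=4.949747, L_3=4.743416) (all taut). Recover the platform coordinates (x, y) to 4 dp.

(8.5000, 4.5000)

expand ‖A_i−P‖²=L_i² and subtract eq 1 (q_i ≔ ‖A_i‖²−L_i²)
q_1 = 0.0000+64.0000−84.5000 = -20.5000
eq1−eq2 → [-10.0000  0.0000]·P = -85.0000
eq1−eq3 → [-20.0000  16.0000]·P = -98.0000
2×2 solve → P = (8.5000, 4.5000)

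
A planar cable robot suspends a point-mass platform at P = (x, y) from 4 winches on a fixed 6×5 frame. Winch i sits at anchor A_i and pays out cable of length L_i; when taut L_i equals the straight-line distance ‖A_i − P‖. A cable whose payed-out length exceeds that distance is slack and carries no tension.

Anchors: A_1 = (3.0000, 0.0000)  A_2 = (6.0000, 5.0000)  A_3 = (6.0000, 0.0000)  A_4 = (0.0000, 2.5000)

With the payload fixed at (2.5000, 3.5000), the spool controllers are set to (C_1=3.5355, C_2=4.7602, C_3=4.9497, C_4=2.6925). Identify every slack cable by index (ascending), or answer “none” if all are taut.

cable 1: L_1 = ‖A_1−P‖ = 3.5355;  C_1 = 3.5355 → taut
cable 2: L_2 = ‖A_2−P‖ = 3.8079;  C_2 = 4.7602 → slack
cable 3: L_3 = ‖A_3−P‖ = 4.9497;  C_3 = 4.9497 → taut
cable 4: L_4 = ‖A_4−P‖ = 2.6926;  C_4 = 2.6925 → taut

2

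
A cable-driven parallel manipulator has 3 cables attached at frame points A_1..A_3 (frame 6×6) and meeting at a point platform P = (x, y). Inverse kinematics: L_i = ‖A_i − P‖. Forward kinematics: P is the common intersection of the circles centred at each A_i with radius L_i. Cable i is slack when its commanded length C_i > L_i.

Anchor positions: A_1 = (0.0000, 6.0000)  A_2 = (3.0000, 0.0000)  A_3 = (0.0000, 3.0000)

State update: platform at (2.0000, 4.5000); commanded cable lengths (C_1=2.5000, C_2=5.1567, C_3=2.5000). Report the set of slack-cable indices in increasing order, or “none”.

2

cable 1: L_1 = ‖A_1−P‖ = 2.5000;  C_1 = 2.5000 → taut
cable 2: L_2 = ‖A_2−P‖ = 4.6098;  C_2 = 5.1567 → slack
cable 3: L_3 = ‖A_3−P‖ = 2.5000;  C_3 = 2.5000 → taut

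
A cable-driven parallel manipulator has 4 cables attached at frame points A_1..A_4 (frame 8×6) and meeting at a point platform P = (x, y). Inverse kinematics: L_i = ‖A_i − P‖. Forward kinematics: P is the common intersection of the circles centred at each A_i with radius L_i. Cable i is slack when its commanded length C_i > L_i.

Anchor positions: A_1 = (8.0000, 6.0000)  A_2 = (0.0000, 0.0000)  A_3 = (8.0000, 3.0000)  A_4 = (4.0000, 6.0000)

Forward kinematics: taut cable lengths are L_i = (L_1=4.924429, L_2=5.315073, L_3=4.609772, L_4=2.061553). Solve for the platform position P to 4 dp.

(3.5000, 4.0000)

expand ‖A_i−P‖²=L_i² and subtract eq 1 (q_i ≔ ‖A_i‖²−L_i²)
q_1 = 64.0000+36.0000−24.2500 = 75.7500
eq1−eq2 → [16.0000  12.0000]·P = 104.0000
eq1−eq3 → [0.0000  6.0000]·P = 24.0000
eq1−eq4 → [8.0000  0.0000]·P = 28.0000
2×2 solve → P = (3.5000, 4.0000)
check cable 4: ‖A_4−P‖² = 4.2500 ≈ L_4² = 4.2500 ✓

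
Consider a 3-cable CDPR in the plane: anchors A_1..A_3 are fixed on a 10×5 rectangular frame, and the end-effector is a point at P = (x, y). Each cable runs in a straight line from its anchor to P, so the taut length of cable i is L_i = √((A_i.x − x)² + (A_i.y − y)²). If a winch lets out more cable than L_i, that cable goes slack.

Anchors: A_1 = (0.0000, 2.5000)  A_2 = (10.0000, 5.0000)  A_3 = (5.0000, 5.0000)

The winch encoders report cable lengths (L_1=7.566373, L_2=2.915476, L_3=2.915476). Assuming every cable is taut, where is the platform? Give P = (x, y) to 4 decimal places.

circle eqns → linear via eq_j − eq_1; set k_j = A_j·A_j − L_j²
k_1 = 0.0000+6.2500−57.2500 = -51.0000
-20.0000·x − 5.0000·y = k_1−k_2 = -167.5000
-10.0000·x − 5.0000·y = k_1−k_3 = -92.5000
solve first two rows → x=7.5000, y=3.5000

(7.5000, 3.5000)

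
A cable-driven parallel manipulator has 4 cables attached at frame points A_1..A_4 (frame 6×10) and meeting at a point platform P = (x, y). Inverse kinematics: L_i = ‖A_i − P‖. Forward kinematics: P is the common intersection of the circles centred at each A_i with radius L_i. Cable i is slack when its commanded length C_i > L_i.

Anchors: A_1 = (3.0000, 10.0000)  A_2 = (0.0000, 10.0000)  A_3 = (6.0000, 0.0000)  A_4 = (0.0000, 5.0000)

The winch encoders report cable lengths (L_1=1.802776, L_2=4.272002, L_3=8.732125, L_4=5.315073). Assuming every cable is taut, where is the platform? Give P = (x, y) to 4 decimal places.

expand ‖A_i−P‖²=L_i² and subtract eq 1 (k_i ≔ ‖A_i‖²−L_i²)
k_1 = 9.0000+100.0000−3.2500 = 105.7500
eq1−eq2 → [6.0000  0.0000]·P = 24.0000
eq1−eq3 → [-6.0000  20.0000]·P = 146.0000
eq1−eq4 → [6.0000  10.0000]·P = 109.0000
2×2 solve → P = (4.0000, 8.5000)
check cable 4: ‖A_4−P‖² = 28.2500 ≈ L_4² = 28.2500 ✓

(4.0000, 8.5000)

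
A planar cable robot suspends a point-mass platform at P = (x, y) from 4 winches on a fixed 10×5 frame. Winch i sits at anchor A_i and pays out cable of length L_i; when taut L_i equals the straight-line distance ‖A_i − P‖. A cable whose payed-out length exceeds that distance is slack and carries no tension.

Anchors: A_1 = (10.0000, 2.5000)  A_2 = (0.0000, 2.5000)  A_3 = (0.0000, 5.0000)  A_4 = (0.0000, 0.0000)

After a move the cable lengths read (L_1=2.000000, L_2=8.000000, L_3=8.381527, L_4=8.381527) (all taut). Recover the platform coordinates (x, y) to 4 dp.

(8.0000, 2.5000)

each cable: (A_i−P)·(A_i−P) = L_i²; let k_i = ‖A_i‖²−L_i²
k_1 = 100.0000+6.2500−4.0000 = 102.2500
row 1: 20.0000x + 0.0000y = 160.0000  (k_2=-57.7500)
row 2: 20.0000x − 5.0000y = 147.5000  (k_3=-45.2500)
row 3: 20.0000x + 5.0000y = 172.5000  (k_4=-70.2500)
Cramer on rows 1–2 → x = 8.0000, y = 2.5000
check cable 4: ‖A_4−P‖² = 70.2500 ≈ L_4² = 70.2500 ✓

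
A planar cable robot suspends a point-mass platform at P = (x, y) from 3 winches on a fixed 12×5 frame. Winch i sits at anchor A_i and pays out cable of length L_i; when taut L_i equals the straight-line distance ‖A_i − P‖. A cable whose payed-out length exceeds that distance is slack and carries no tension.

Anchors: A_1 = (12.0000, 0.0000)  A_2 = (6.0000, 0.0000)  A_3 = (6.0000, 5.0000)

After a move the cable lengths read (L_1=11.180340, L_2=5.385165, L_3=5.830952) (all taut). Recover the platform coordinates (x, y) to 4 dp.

(1.0000, 2.0000)

each cable: (A_i−P)·(A_i−P) = L_i²; let k_i = ‖A_i‖²−L_i²
k_1 = 144.0000+0.0000−125.0000 = 19.0000
row 1: 12.0000x + 0.0000y = 12.0000  (k_2=7.0000)
row 2: 12.0000x − 10.0000y = -8.0000  (k_3=27.0000)
Cramer on rows 1–2 → x = 1.0000, y = 2.0000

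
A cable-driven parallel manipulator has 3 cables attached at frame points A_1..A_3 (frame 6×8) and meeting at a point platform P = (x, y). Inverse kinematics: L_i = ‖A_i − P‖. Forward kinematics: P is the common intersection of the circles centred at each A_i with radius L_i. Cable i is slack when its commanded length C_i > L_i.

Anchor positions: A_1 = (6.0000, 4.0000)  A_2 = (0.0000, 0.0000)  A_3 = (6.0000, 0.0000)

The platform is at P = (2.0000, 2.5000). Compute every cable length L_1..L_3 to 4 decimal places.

cable 1: Δx=4.0000, Δy=1.5000; L_1 = √(Δx²+Δy²) = 4.2720
cable 2: Δx=-2.0000, Δy=-2.5000; L_2 = √(Δx²+Δy²) = 3.2016
cable 3: Δx=4.0000, Δy=-2.5000; L_3 = √(Δx²+Δy²) = 4.7170

(4.2720, 3.2016, 4.7170)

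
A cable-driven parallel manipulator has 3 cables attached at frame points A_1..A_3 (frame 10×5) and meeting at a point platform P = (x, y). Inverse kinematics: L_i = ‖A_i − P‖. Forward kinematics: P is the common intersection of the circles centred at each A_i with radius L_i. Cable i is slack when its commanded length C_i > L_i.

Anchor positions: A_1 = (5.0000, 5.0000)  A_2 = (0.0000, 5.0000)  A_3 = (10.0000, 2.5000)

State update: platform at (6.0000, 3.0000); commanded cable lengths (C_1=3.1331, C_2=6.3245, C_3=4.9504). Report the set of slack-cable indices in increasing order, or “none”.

1, 3

cable 1: L_1 = ‖A_1−P‖ = 2.2361;  C_1 = 3.1331 → slack
cable 2: L_2 = ‖A_2−P‖ = 6.3246;  C_2 = 6.3245 → taut
cable 3: L_3 = ‖A_3−P‖ = 4.0311;  C_3 = 4.9504 → slack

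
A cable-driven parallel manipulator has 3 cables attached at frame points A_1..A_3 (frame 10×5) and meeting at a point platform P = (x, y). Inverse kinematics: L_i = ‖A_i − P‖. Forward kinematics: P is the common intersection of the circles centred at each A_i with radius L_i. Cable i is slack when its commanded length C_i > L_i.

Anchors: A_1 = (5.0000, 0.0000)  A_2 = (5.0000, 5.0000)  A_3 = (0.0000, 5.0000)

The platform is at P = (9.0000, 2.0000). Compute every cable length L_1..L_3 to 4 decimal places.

L_1 = √((5.0000−9.0000)² + (0.0000−2.0000)²) = 4.4721
L_2 = √((5.0000−9.0000)² + (5.0000−2.0000)²) = 5.0000
L_3 = √((0.0000−9.0000)² + (5.0000−2.0000)²) = 9.4868

(4.4721, 5.0000, 9.4868)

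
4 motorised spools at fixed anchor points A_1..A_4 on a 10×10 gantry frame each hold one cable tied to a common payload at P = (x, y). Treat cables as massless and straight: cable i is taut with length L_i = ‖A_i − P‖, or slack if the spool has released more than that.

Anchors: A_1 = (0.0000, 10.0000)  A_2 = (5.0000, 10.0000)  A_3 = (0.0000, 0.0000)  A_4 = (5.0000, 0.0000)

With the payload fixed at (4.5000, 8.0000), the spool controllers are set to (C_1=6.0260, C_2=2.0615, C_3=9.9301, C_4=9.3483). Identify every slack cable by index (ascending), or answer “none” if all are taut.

1, 3, 4

i=1: geometric 4.9244 vs commanded 6.0260 ⇒ slack
i=2: geometric 2.0616 vs commanded 2.0615 ⇒ taut
i=3: geometric 9.1788 vs commanded 9.9301 ⇒ slack
i=4: geometric 8.0156 vs commanded 9.3483 ⇒ slack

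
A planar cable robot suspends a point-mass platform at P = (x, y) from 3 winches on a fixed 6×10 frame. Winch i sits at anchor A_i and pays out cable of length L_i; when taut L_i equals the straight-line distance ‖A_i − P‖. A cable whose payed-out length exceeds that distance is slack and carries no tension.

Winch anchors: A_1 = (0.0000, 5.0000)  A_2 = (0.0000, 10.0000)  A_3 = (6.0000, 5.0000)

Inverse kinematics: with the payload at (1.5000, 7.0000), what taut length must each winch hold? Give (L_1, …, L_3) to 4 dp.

cable 1: Δx=-1.5000, Δy=-2.0000; L_1 = √(Δx²+Δy²) = 2.5000
cable 2: Δx=-1.5000, Δy=3.0000; L_2 = √(Δx²+Δy²) = 3.3541
cable 3: Δx=4.5000, Δy=-2.0000; L_3 = √(Δx²+Δy²) = 4.9244

(2.5000, 3.3541, 4.9244)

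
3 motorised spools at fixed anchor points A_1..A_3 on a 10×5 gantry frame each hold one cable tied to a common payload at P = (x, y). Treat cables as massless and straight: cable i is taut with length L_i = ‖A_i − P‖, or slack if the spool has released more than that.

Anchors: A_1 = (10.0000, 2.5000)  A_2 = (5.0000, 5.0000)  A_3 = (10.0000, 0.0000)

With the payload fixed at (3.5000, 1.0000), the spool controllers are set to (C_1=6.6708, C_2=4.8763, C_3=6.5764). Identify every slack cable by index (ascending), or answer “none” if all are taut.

2

i=1: geometric 6.6708 vs commanded 6.6708 ⇒ taut
i=2: geometric 4.2720 vs commanded 4.8763 ⇒ slack
i=3: geometric 6.5765 vs commanded 6.5764 ⇒ taut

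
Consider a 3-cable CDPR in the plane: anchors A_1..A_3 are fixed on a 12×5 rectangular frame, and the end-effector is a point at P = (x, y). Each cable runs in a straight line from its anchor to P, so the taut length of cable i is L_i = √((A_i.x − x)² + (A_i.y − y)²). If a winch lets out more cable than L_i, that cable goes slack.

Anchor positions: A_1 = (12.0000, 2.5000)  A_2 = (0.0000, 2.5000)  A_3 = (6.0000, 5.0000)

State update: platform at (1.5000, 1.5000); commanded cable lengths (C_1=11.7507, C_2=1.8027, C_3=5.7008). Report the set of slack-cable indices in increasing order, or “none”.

1

i=1: geometric 10.5475 vs commanded 11.7507 ⇒ slack
i=2: geometric 1.8028 vs commanded 1.8027 ⇒ taut
i=3: geometric 5.7009 vs commanded 5.7008 ⇒ taut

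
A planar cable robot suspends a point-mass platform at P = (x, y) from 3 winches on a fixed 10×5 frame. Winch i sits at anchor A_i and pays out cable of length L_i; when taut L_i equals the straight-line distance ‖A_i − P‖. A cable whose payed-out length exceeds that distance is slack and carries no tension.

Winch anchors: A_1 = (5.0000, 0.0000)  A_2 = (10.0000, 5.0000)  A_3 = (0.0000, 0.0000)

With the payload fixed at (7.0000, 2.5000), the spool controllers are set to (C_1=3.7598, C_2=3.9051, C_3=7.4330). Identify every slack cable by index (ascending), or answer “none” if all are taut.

1

i=1: geometric 3.2016 vs commanded 3.7598 ⇒ slack
i=2: geometric 3.9051 vs commanded 3.9051 ⇒ taut
i=3: geometric 7.4330 vs commanded 7.4330 ⇒ taut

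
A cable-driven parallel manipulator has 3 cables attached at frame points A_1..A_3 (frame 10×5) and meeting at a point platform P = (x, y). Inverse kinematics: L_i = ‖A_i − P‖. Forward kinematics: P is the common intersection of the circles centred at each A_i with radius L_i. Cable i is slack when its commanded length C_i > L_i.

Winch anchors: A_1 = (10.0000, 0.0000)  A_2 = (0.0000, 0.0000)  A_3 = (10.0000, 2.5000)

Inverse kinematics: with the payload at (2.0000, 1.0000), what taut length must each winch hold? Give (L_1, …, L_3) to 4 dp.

cable 1: Δx=8.0000, Δy=-1.0000; L_1 = √(Δx²+Δy²) = 8.0623
cable 2: Δx=-2.0000, Δy=-1.0000; L_2 = √(Δx²+Δy²) = 2.2361
cable 3: Δx=8.0000, Δy=1.5000; L_3 = √(Δx²+Δy²) = 8.1394

(8.0623, 2.2361, 8.1394)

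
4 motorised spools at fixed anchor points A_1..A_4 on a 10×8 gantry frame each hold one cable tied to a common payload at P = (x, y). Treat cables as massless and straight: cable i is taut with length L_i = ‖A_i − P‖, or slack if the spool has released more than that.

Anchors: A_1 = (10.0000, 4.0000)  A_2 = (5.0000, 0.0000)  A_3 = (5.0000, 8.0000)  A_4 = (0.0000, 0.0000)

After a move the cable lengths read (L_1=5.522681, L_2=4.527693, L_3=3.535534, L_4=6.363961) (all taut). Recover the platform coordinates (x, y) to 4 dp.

(4.5000, 4.5000)

each cable: (A_i−P)·(A_i−P) = L_i²; let q_i = ‖A_i‖²−L_i²
q_1 = 100.0000+16.0000−30.5000 = 85.5000
row 1: 10.0000x + 8.0000y = 81.0000  (q_2=4.5000)
row 2: 10.0000x − 8.0000y = 9.0000  (q_3=76.5000)
row 3: 20.0000x + 8.0000y = 126.0000  (q_4=-40.5000)
Cramer on rows 1–2 → x = 4.5000, y = 4.5000
check cable 4: ‖A_4−P‖² = 40.5000 ≈ L_4² = 40.5000 ✓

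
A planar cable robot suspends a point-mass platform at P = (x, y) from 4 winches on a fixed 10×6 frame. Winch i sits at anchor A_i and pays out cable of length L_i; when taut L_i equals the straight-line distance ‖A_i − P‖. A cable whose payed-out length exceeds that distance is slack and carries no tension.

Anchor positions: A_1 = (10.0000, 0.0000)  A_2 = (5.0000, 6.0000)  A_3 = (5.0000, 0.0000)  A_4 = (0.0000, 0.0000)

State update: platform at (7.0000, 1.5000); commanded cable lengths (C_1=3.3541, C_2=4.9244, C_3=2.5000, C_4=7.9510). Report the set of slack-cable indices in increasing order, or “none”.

cable 1: L_1 = ‖A_1−P‖ = 3.3541;  C_1 = 3.3541 → taut
cable 2: L_2 = ‖A_2−P‖ = 4.9244;  C_2 = 4.9244 → taut
cable 3: L_3 = ‖A_3−P‖ = 2.5000;  C_3 = 2.5000 → taut
cable 4: L_4 = ‖A_4−P‖ = 7.1589;  C_4 = 7.9510 → slack

4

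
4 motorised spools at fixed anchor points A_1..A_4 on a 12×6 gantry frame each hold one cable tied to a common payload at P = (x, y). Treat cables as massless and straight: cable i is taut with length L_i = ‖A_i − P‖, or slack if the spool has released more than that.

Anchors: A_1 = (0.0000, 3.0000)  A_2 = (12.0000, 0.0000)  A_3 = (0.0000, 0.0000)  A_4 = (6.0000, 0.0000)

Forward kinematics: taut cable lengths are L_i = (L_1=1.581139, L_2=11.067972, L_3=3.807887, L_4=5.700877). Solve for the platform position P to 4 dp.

circle eqns → linear via eq_j − eq_1; set q_j = A_j·A_j − L_j²
q_1 = 0.0000+9.0000−2.5000 = 6.5000
-24.0000·x + 6.0000·y = q_1−q_2 = -15.0000
0.0000·x + 6.0000·y = q_1−q_3 = 21.0000
-12.0000·x + 6.0000·y = q_1−q_4 = 3.0000
solve first two rows → x=1.5000, y=3.5000
check cable 4: ‖A_4−P‖² = 32.5000 ≈ L_4² = 32.5000 ✓

(1.5000, 3.5000)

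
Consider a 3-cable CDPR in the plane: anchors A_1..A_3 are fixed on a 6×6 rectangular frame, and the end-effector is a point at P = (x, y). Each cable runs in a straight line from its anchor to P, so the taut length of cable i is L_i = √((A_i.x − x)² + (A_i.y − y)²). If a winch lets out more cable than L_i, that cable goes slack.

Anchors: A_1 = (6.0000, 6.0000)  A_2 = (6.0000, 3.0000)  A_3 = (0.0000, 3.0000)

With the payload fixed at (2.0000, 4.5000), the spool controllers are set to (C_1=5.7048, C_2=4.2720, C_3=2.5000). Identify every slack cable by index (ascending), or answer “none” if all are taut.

1

cable 1: √((4.0000)²+(1.5000)²)=4.2720, C_1=5.7048: slack
cable 2: √((4.0000)²+(-1.5000)²)=4.2720, C_2=4.2720: taut
cable 3: √((-2.0000)²+(-1.5000)²)=2.5000, C_3=2.5000: taut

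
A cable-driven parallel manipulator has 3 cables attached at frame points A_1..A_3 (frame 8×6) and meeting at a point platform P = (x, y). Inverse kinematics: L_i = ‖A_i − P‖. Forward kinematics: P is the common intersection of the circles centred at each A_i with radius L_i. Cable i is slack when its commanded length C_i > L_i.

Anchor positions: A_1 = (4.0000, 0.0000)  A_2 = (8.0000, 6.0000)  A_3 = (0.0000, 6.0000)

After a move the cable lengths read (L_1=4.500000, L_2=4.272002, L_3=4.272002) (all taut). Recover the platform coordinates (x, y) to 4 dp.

(4.0000, 4.5000)

each cable: (A_i−P)·(A_i−P) = L_i²; let q_i = ‖A_i‖²−L_i²
q_1 = 16.0000+0.0000−20.2500 = -4.2500
row 1: -8.0000x − 12.0000y = -86.0000  (q_2=81.7500)
row 2: 8.0000x − 12.0000y = -22.0000  (q_3=17.7500)
Cramer on rows 1–2 → x = 4.0000, y = 4.5000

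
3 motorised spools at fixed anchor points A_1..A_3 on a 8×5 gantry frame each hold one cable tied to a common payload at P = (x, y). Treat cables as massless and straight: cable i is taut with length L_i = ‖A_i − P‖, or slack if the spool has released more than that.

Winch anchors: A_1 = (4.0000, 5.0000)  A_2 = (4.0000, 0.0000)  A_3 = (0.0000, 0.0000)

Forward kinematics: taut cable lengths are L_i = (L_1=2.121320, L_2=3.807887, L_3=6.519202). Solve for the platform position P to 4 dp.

(5.5000, 3.5000)

circle eqns → linear via eq_j − eq_1; set k_j = A_j·A_j − L_j²
k_1 = 16.0000+25.0000−4.5000 = 36.5000
0.0000·x + 10.0000·y = k_1−k_2 = 35.0000
8.0000·x + 10.0000·y = k_1−k_3 = 79.0000
solve first two rows → x=5.5000, y=3.5000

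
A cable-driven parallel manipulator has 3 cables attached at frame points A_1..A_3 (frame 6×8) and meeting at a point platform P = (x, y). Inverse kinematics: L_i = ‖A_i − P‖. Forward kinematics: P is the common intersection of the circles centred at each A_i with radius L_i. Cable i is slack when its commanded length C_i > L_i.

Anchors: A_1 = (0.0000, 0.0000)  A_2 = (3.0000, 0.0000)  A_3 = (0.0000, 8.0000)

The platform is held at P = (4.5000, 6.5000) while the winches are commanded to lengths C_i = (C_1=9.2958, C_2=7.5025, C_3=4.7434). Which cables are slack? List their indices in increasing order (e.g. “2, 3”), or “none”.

cable 1: √((-4.5000)²+(-6.5000)²)=7.9057, C_1=9.2958: slack
cable 2: √((-1.5000)²+(-6.5000)²)=6.6708, C_2=7.5025: slack
cable 3: √((-4.5000)²+(1.5000)²)=4.7434, C_3=4.7434: taut

1, 2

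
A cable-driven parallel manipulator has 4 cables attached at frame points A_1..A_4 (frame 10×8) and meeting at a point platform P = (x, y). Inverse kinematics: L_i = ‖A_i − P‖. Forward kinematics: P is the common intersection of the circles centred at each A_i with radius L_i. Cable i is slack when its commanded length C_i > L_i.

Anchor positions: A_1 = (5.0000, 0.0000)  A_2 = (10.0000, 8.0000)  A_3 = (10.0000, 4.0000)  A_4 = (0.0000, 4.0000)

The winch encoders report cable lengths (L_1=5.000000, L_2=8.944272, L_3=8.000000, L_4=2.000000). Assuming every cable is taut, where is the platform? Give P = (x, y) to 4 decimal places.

(2.0000, 4.0000)

circle eqns → linear via eq_j − eq_1; set q_j = A_j·A_j − L_j²
q_1 = 25.0000+0.0000−25.0000 = 0.0000
-10.0000·x − 16.0000·y = q_1−q_2 = -84.0000
-10.0000·x − 8.0000·y = q_1−q_3 = -52.0000
10.0000·x − 8.0000·y = q_1−q_4 = -12.0000
solve first two rows → x=2.0000, y=4.0000
check cable 4: ‖A_4−P‖² = 4.0000 ≈ L_4² = 4.0000 ✓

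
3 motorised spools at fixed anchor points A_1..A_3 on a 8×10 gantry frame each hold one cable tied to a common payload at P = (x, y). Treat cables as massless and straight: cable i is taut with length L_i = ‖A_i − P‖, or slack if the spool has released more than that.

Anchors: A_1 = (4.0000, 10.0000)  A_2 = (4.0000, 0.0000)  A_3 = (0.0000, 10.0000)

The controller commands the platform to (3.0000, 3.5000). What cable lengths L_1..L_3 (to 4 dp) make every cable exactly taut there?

cable 1: Δx=1.0000, Δy=6.5000; L_1 = √(Δx²+Δy²) = 6.5765
cable 2: Δx=1.0000, Δy=-3.5000; L_2 = √(Δx²+Δy²) = 3.6401
cable 3: Δx=-3.0000, Δy=6.5000; L_3 = √(Δx²+Δy²) = 7.1589

(6.5765, 3.6401, 7.1589)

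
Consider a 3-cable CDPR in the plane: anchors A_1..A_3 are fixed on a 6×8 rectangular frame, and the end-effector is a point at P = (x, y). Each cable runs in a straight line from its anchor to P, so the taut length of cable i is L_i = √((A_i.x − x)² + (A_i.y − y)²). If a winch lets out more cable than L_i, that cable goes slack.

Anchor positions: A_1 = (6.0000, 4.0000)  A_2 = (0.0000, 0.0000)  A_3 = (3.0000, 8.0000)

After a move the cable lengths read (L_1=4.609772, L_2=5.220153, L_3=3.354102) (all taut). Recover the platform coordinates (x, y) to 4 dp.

(1.5000, 5.0000)

each cable: (A_i−P)·(A_i−P) = L_i²; let k_i = ‖A_i‖²−L_i²
k_1 = 36.0000+16.0000−21.2500 = 30.7500
row 1: 12.0000x + 8.0000y = 58.0000  (k_2=-27.2500)
row 2: 6.0000x − 8.0000y = -31.0000  (k_3=61.7500)
Cramer on rows 1–2 → x = 1.5000, y = 5.0000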